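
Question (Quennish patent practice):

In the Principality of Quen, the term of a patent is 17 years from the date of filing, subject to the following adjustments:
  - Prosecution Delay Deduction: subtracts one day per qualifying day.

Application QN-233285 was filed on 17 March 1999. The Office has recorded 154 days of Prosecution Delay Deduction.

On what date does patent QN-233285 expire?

2015-10-15

Base term: filing date + 17 years → 17 March 2016.
Prosecution Delay Deduction: −154 days → 15 October 2015.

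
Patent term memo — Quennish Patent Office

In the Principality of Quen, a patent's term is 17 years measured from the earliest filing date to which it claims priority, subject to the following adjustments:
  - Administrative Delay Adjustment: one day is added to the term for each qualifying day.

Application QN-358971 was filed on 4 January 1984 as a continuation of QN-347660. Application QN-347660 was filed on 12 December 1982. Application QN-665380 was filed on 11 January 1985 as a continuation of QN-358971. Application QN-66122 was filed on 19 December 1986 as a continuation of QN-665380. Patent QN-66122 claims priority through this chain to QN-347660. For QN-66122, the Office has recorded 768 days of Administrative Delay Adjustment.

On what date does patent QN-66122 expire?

January 18, 2002

Earliest priority filing: 12 December 1982.
Base term: 12 December 1982 + 17 years → 12 December 1999.
Administrative Delay Adjustment: +768 days → 18 January 2002.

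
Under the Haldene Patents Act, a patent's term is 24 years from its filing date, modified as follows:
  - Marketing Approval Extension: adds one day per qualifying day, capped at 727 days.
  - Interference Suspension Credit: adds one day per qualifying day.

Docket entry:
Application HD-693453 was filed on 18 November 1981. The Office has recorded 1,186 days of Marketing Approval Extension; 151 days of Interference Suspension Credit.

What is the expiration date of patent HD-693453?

Base term: filing date + 24 years → 18 November 2005.
Marketing Approval Extension: 1186 days claimed exceeds the 727-day cap, so +727 days → 15 November 2007.
Interference Suspension Credit: +151 days → 14 April 2008.

2008-04-14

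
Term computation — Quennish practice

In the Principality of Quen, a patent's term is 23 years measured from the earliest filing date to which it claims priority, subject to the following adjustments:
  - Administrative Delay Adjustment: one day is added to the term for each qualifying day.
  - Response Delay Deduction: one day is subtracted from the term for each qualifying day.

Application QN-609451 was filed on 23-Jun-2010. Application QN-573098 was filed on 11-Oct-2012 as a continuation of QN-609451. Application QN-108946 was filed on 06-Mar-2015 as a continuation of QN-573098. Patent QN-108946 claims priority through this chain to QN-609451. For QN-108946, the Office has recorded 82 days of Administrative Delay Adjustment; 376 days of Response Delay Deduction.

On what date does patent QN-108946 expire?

September 2, 2032

Earliest priority filing: 23 June 2010.
Base term: 23 June 2010 + 23 years → 23 June 2033.
Administrative Delay Adjustment: +82 days → 13 September 2033.
Response Delay Deduction: −376 days → 2 September 2032.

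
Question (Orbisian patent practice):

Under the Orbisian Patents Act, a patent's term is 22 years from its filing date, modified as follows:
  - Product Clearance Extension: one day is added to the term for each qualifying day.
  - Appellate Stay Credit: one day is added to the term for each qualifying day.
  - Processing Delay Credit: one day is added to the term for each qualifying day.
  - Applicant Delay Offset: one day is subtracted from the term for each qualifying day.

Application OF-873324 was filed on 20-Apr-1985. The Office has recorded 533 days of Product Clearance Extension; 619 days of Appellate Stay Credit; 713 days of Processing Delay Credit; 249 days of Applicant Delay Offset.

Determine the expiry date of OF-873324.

Base term: filing date + 22 years → 20 April 2007.
Product Clearance Extension: +533 days → 4 October 2008.
Appellate Stay Credit: +619 days → 15 June 2010.
Processing Delay Credit: +713 days → 28 May 2012.
Applicant Delay Offset: −249 days → 22 September 2011.

September 22, 2011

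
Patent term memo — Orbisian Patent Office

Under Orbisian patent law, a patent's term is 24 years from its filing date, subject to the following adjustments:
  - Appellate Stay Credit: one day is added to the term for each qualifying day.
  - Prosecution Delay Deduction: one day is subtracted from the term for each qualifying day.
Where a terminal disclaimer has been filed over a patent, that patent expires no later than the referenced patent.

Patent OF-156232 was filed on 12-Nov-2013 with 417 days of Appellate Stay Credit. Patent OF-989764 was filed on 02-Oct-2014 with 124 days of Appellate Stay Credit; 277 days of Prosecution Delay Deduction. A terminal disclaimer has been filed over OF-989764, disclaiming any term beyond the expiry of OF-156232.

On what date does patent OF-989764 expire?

Natural term of OF-989764:
  Base: filing + 24 years → 2 October 2038.
  Appellate Stay Credit: +124 days → 3 February 2039.
  Prosecution Delay Deduction: −277 days → 2 May 2038.
Expiry of referenced patent OF-156232:
  Base: filing + 24 years → 12 November 2037.
  Appellate Stay Credit: +417 days → 3 January 2039.
Terminal disclaimer: OF-989764 expires on the earlier of 2 May 2038 and 3 January 2039.

May 2, 2038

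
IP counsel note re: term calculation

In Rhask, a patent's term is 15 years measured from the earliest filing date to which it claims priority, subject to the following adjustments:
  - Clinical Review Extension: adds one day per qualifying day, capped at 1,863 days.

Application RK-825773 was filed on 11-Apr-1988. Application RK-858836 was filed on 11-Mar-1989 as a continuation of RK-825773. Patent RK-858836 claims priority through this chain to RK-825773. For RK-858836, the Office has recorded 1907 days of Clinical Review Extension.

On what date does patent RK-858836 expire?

May 17, 2008

Earliest priority filing: 11 April 1988.
Base term: 11 April 1988 + 15 years → 11 April 2003.
Clinical Review Extension: 1907 days claimed exceeds the 1863-day cap, so +1863 days → 17 May 2008.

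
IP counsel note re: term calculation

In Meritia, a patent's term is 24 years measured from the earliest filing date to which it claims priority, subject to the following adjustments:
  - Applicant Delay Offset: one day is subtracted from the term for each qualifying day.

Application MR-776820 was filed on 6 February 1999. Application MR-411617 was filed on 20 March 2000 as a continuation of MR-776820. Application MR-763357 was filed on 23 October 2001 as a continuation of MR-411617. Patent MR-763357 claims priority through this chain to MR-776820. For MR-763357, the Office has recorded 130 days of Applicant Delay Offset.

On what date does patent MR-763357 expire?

Earliest priority filing: 6 February 1999.
Base term: 6 February 1999 + 24 years → 6 February 2023.
Applicant Delay Offset: −130 days → 29 September 2022.

September 29, 2022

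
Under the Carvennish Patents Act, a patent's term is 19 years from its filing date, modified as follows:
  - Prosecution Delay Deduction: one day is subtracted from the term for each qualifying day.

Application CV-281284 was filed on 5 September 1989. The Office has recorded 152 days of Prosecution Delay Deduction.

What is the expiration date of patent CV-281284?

Base term: filing date + 19 years → 5 September 2008.
Prosecution Delay Deduction: −152 days → 6 April 2008.

2008-04-06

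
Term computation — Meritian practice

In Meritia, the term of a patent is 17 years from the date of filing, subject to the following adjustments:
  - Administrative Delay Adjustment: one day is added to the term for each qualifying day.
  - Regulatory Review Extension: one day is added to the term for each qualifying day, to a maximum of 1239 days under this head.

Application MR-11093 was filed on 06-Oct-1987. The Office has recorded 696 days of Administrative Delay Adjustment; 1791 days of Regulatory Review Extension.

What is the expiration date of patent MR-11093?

Base term: filing date + 17 years → 6 October 2004.
Administrative Delay Adjustment: +696 days → 2 September 2006.
Regulatory Review Extension: 1791 days claimed exceeds the 1239-day cap, so +1239 days → 23 January 2010.

January 23, 2010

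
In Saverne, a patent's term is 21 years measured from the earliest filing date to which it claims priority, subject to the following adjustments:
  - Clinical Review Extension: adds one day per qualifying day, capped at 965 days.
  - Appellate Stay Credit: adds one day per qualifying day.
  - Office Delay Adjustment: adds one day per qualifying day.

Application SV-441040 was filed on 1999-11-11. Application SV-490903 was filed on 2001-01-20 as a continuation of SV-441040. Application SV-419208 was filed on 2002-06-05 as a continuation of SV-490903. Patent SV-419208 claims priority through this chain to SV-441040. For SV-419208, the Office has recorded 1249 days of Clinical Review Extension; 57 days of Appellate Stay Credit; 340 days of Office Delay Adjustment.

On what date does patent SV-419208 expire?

August 4, 2024

Earliest priority filing: 11 November 1999.
Base term: 11 November 1999 + 21 years → 11 November 2020.
Clinical Review Extension: 1249 days claimed exceeds the 965-day cap, so +965 days → 4 July 2023.
Appellate Stay Credit: +57 days → 30 August 2023.
Office Delay Adjustment: +340 days → 4 August 2024.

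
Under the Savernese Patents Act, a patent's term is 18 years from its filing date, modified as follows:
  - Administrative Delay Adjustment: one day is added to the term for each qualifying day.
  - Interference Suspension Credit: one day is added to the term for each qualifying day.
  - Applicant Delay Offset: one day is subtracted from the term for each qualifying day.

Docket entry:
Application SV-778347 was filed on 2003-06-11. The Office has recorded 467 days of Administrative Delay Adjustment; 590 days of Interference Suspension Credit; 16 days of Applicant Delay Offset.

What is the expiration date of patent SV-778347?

Base term: filing date + 18 years → 11 June 2021.
Administrative Delay Adjustment: +467 days → 21 September 2022.
Interference Suspension Credit: +590 days → 3 May 2024.
Applicant Delay Offset: −16 days → 17 April 2024.

April 17, 2024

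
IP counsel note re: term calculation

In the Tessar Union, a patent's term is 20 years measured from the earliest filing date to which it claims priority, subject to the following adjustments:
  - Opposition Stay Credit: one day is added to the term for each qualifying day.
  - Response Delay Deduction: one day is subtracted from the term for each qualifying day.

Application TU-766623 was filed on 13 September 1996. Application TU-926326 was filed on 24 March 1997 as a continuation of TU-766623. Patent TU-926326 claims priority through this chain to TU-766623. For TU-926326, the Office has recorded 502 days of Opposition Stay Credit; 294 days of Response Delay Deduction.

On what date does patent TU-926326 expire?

Earliest priority filing: 13 September 1996.
Base term: 13 September 1996 + 20 years → 13 September 2016.
Opposition Stay Credit: +502 days → 28 January 2018.
Response Delay Deduction: −294 days → 9 April 2017.

2017-04-09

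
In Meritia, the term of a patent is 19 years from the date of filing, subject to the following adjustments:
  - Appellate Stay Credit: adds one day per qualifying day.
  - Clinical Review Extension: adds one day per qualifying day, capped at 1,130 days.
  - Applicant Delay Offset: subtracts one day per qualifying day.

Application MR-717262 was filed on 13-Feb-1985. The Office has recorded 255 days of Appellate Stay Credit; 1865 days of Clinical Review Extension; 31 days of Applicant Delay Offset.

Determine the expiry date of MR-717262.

Base term: filing date + 19 years → 13 February 2004.
Appellate Stay Credit: +255 days → 25 October 2004.
Clinical Review Extension: 1865 days claimed exceeds the 1130-day cap, so +1130 days → 29 November 2007.
Applicant Delay Offset: −31 days → 29 October 2007.

2007-10-29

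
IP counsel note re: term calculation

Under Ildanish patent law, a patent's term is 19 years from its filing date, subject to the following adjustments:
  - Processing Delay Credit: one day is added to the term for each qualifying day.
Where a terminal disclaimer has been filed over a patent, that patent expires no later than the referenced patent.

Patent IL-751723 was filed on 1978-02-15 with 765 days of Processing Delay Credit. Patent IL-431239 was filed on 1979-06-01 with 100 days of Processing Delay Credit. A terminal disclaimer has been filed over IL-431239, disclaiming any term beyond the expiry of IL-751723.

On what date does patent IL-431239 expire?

Natural term of IL-431239:
  Base: filing + 19 years → 1 June 1998.
  Processing Delay Credit: +100 days → 9 September 1998.
Expiry of referenced patent IL-751723:
  Base: filing + 19 years → 15 February 1997.
  Processing Delay Credit: +765 days → 22 March 1999.
Terminal disclaimer: IL-431239 expires on the earlier of 9 September 1998 and 22 March 1999.

1998-09-09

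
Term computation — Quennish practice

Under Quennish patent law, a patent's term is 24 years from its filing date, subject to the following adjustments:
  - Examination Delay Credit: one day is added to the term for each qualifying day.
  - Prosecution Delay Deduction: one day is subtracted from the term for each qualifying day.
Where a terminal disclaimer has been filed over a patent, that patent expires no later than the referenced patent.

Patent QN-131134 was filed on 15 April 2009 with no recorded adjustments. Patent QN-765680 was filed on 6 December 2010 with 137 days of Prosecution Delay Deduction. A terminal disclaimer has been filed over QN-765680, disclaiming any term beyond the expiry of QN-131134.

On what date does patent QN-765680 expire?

April 15, 2033

Natural term of QN-765680:
  Base: filing + 24 years → 6 December 2034.
  Prosecution Delay Deduction: −137 days → 22 July 2034.
Expiry of referenced patent QN-131134:
  Base: filing + 24 years → 15 April 2033.
Terminal disclaimer: QN-765680 expires on the earlier of 22 July 2034 and 15 April 2033.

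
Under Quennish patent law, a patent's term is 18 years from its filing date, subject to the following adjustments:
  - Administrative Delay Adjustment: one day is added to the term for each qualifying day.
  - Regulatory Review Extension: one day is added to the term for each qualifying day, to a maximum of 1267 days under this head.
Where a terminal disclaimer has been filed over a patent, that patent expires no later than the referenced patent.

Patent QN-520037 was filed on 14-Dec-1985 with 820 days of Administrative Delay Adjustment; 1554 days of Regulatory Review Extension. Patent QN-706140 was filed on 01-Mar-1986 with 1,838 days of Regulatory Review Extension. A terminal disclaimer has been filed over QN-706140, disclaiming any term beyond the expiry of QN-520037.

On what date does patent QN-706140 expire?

2007-08-20

Natural term of QN-706140:
  Base: filing + 18 years → 1 March 2004.
  Regulatory Review Extension: 1838 days claimed exceeds the 1267-day cap, so +1267 days → 20 August 2007.
Expiry of referenced patent QN-520037:
  Base: filing + 18 years → 14 December 2003.
  Administrative Delay Adjustment: +820 days → 13 March 2006.
  Regulatory Review Extension: 1554 days claimed exceeds the 1267-day cap, so +1267 days → 31 August 2009.
Terminal disclaimer: QN-706140 expires on the earlier of 20 August 2007 and 31 August 2009.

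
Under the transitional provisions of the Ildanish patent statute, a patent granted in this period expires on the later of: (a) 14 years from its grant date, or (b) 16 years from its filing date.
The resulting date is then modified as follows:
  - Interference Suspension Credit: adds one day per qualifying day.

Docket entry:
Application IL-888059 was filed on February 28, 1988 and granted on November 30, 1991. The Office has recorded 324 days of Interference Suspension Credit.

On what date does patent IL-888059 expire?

(a) grant + 14 years → 30 November 2005.
(b) filing + 16 years → 28 February 2004.
Later of the two: 30 November 2005.
Interference Suspension Credit: +324 days → 20 October 2006.

October 20, 2006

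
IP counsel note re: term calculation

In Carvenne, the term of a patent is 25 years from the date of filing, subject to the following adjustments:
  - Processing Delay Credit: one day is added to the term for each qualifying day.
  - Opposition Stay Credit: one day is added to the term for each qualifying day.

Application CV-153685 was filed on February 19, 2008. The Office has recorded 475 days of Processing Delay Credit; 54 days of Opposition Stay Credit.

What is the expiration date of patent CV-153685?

Base term: filing date + 25 years → 19 February 2033.
Processing Delay Credit: +475 days → 9 June 2034.
Opposition Stay Credit: +54 days → 2 August 2034.

2034-08-02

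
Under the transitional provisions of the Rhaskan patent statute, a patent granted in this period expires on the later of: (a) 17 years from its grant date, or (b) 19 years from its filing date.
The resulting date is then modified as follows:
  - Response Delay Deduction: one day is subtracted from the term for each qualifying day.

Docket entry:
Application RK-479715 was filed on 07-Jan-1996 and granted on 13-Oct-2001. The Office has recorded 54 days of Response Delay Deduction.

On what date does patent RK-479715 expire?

(a) grant + 17 years → 13 October 2018.
(b) filing + 19 years → 7 January 2015.
Later of the two: 13 October 2018.
Response Delay Deduction: −54 days → 20 August 2018.

August 20, 2018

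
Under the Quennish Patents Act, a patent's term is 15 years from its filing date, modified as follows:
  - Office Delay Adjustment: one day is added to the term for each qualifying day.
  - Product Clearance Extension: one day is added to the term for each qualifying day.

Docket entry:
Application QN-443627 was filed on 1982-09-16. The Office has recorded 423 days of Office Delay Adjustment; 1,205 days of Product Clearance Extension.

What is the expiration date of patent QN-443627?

Base term: filing date + 15 years → 16 September 1997.
Office Delay Adjustment: +423 days → 13 November 1998.
Product Clearance Extension: +1205 days → 2 March 2002.

2002-03-02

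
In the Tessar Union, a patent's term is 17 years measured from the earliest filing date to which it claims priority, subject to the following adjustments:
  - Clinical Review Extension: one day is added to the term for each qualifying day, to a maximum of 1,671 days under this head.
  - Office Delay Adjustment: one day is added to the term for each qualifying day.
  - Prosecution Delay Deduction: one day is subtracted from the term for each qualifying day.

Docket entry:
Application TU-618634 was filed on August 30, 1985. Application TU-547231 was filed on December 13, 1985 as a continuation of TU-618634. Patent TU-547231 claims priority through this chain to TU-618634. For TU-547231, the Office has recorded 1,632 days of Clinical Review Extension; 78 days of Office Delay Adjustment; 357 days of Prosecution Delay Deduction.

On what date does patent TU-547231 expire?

May 14, 2006

Earliest priority filing: 30 August 1985.
Base term: 30 August 1985 + 17 years → 30 August 2002.
Clinical Review Extension: 1632 days (within the 1671-day cap) → +1632 days → 17 February 2007.
Office Delay Adjustment: +78 days → 6 May 2007.
Prosecution Delay Deduction: −357 days → 14 May 2006.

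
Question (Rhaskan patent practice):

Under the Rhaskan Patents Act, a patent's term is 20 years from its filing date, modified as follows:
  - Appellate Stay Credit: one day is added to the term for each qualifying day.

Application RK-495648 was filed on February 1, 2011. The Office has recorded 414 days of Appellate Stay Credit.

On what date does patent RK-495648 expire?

March 21, 2032

Base term: filing date + 20 years → 1 February 2031.
Appellate Stay Credit: +414 days → 21 March 2032.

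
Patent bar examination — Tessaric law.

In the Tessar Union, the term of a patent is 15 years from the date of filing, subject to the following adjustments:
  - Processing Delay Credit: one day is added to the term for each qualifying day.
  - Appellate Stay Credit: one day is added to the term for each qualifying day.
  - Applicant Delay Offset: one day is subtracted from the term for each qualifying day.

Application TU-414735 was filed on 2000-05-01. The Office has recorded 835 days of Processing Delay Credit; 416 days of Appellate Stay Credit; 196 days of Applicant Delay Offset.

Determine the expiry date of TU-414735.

Base term: filing date + 15 years → 1 May 2015.
Processing Delay Credit: +835 days → 13 August 2017.
Appellate Stay Credit: +416 days → 3 October 2018.
Applicant Delay Offset: −196 days → 21 March 2018.

March 21, 2018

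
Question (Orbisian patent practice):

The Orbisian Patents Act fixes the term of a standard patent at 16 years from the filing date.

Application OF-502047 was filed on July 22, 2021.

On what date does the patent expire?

2037-07-22

Filing date + 16 years → 22 July 2037.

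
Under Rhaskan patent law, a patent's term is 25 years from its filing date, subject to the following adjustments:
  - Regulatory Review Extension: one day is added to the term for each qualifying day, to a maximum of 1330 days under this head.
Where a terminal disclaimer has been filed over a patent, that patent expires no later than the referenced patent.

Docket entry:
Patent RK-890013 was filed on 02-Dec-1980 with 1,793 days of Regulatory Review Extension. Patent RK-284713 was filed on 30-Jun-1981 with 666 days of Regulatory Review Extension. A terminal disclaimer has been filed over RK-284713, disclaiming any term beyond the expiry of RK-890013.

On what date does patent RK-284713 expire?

Natural term of RK-284713:
  Base: filing + 25 years → 30 June 2006.
  Regulatory Review Extension: 666 days (within the 1330-day cap) → +666 days → 26 April 2008.
Expiry of referenced patent RK-890013:
  Base: filing + 25 years → 2 December 2005.
  Regulatory Review Extension: 1793 days claimed exceeds the 1330-day cap, so +1330 days → 24 July 2009.
Terminal disclaimer: RK-284713 expires on the earlier of 26 April 2008 and 24 July 2009.

2008-04-26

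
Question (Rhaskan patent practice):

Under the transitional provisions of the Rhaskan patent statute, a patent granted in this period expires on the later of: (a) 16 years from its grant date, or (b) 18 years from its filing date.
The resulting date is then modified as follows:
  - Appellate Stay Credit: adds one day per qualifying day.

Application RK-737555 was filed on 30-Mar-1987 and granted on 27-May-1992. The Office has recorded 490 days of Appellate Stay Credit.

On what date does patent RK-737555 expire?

(a) grant + 16 years → 27 May 2008.
(b) filing + 18 years → 30 March 2005.
Later of the two: 27 May 2008.
Appellate Stay Credit: +490 days → 29 September 2009.

2009-09-29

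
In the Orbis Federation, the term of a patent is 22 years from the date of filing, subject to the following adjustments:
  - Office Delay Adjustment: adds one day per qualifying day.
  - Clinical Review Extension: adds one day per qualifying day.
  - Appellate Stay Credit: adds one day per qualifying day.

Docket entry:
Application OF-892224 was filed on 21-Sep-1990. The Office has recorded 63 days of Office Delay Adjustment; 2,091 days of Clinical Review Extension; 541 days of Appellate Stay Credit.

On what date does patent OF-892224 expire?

2020-02-07

Base term: filing date + 22 years → 21 September 2012.
Office Delay Adjustment: +63 days → 23 November 2012.
Clinical Review Extension: +2091 days → 15 August 2018.
Appellate Stay Credit: +541 days → 7 February 2020.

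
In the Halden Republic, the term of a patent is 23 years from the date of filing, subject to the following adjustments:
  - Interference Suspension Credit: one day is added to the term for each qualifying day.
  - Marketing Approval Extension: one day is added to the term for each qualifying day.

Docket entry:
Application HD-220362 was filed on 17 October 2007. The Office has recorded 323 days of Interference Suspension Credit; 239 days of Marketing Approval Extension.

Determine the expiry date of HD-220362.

Base term: filing date + 23 years → 17 October 2030.
Interference Suspension Credit: +323 days → 5 September 2031.
Marketing Approval Extension: +239 days → 1 May 2032.

2032-05-01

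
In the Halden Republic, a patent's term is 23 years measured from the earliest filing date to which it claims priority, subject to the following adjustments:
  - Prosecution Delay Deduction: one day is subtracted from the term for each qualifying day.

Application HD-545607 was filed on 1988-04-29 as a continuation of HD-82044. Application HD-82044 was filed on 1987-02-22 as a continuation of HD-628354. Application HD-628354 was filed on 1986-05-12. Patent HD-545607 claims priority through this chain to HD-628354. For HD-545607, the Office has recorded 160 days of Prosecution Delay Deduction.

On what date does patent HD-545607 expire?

2008-12-03

Earliest priority filing: 12 May 1986.
Base term: 12 May 1986 + 23 years → 12 May 2009.
Prosecution Delay Deduction: −160 days → 3 December 2008.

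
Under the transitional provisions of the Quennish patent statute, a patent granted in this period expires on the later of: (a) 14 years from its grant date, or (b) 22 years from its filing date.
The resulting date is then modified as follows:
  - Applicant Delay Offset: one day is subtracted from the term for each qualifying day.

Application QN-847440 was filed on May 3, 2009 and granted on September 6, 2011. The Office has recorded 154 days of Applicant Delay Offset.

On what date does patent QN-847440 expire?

(a) grant + 14 years → 6 September 2025.
(b) filing + 22 years → 3 May 2031.
Later of the two: 3 May 2031.
Applicant Delay Offset: −154 days → 30 November 2030.

November 30, 2030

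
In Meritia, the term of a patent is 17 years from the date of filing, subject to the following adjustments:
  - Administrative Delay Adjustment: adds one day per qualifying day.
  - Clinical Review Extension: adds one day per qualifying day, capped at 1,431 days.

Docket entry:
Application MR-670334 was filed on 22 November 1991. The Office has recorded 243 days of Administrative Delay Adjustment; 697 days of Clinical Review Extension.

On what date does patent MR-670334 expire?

Base term: filing date + 17 years → 22 November 2008.
Administrative Delay Adjustment: +243 days → 23 July 2009.
Clinical Review Extension: 697 days (within the 1431-day cap) → +697 days → 20 June 2011.

June 20, 2011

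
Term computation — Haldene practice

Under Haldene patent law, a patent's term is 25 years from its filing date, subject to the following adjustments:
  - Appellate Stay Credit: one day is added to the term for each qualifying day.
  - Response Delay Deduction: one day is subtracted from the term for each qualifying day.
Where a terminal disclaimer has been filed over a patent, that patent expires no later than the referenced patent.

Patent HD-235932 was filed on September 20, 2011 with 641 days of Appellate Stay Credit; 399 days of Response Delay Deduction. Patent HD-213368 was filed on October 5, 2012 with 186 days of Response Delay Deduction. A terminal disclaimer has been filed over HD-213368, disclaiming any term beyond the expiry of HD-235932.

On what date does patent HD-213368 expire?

Natural term of HD-213368:
  Base: filing + 25 years → 5 October 2037.
  Response Delay Deduction: −186 days → 2 April 2037.
Expiry of referenced patent HD-235932:
  Base: filing + 25 years → 20 September 2036.
  Appellate Stay Credit: +641 days → 23 June 2038.
  Response Delay Deduction: −399 days → 20 May 2037.
Terminal disclaimer: HD-213368 expires on the earlier of 2 April 2037 and 20 May 2037.

April 2, 2037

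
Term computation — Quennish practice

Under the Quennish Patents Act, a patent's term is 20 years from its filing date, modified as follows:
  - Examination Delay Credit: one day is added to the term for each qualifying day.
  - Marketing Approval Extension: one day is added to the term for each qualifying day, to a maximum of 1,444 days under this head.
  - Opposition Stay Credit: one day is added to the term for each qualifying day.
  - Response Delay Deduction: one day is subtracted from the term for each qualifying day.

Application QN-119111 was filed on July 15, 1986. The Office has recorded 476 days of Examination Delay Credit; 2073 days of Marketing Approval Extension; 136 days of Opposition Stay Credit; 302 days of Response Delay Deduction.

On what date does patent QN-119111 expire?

Base term: filing date + 20 years → 15 July 2006.
Examination Delay Credit: +476 days → 3 November 2007.
Marketing Approval Extension: 2073 days claimed exceeds the 1444-day cap, so +1444 days → 17 October 2011.
Opposition Stay Credit: +136 days → 1 March 2012.
Response Delay Deduction: −302 days → 4 May 2011.

May 4, 2011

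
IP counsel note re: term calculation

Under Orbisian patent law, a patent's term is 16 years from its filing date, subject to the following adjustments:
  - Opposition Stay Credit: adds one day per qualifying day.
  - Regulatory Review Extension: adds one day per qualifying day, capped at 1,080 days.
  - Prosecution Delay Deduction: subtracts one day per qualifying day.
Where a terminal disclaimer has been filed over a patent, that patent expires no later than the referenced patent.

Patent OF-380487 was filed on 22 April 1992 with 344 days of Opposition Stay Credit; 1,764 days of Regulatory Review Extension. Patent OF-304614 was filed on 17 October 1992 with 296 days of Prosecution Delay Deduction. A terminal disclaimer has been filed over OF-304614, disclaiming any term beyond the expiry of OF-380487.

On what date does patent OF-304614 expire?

Natural term of OF-304614:
  Base: filing + 16 years → 17 October 2008.
  Prosecution Delay Deduction: −296 days → 26 December 2007.
Expiry of referenced patent OF-380487:
  Base: filing + 16 years → 22 April 2008.
  Opposition Stay Credit: +344 days → 1 April 2009.
  Regulatory Review Extension: 1764 days claimed exceeds the 1080-day cap, so +1080 days → 16 March 2012.
Terminal disclaimer: OF-304614 expires on the earlier of 26 December 2007 and 16 March 2012.

December 26, 2007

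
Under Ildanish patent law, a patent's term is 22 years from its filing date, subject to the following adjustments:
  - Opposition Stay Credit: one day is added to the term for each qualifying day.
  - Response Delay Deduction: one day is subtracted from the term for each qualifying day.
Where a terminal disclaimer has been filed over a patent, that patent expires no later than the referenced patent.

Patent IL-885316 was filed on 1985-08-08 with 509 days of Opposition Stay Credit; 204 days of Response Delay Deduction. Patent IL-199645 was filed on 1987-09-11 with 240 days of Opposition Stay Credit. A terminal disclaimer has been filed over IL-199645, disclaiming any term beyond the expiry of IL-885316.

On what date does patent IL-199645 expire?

June 8, 2008

Natural term of IL-199645:
  Base: filing + 22 years → 11 September 2009.
  Opposition Stay Credit: +240 days → 9 May 2010.
Expiry of referenced patent IL-885316:
  Base: filing + 22 years → 8 August 2007.
  Opposition Stay Credit: +509 days → 29 December 2008.
  Response Delay Deduction: −204 days → 8 June 2008.
Terminal disclaimer: IL-199645 expires on the earlier of 9 May 2010 and 8 June 2008.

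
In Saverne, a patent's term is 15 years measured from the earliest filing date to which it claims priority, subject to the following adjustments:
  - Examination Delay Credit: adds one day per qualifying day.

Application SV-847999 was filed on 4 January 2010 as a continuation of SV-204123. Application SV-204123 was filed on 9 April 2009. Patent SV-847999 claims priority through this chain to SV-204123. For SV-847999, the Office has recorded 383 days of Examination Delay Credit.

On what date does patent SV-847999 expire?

April 27, 2025

Earliest priority filing: 9 April 2009.
Base term: 9 April 2009 + 15 years → 9 April 2024.
Examination Delay Credit: +383 days → 27 April 2025.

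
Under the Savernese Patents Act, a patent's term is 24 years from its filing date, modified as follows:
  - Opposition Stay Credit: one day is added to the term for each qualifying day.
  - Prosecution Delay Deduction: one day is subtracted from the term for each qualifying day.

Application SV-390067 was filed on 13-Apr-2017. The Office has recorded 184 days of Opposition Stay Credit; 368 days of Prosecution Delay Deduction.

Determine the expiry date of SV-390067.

Base term: filing date + 24 years → 13 April 2041.
Opposition Stay Credit: +184 days → 14 October 2041.
Prosecution Delay Deduction: −368 days → 11 October 2040.

October 11, 2040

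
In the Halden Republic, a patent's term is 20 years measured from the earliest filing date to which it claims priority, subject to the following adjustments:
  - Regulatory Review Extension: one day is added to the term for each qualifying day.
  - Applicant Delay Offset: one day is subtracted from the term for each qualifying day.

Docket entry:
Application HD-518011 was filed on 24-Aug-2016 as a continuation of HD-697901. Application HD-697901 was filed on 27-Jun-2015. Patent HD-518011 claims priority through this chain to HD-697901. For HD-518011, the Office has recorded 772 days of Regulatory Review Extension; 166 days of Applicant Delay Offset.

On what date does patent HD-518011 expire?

Earliest priority filing: 27 June 2015.
Base term: 27 June 2015 + 20 years → 27 June 2035.
Regulatory Review Extension: +772 days → 7 August 2037.
Applicant Delay Offset: −166 days → 22 February 2037.

2037-02-22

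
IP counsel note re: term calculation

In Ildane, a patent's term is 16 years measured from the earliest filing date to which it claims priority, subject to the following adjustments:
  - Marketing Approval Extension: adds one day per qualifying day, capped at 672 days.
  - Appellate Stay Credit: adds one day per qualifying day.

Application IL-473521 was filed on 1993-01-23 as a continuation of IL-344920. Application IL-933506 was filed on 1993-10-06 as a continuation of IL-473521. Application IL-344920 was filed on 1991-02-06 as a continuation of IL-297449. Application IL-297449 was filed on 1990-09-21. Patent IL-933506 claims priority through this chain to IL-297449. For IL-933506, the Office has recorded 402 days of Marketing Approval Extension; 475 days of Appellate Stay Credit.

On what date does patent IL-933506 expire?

Earliest priority filing: 21 September 1990.
Base term: 21 September 1990 + 16 years → 21 September 2006.
Marketing Approval Extension: 402 days (within the 672-day cap) → +402 days → 28 October 2007.
Appellate Stay Credit: +475 days → 14 February 2009.

February 14, 2009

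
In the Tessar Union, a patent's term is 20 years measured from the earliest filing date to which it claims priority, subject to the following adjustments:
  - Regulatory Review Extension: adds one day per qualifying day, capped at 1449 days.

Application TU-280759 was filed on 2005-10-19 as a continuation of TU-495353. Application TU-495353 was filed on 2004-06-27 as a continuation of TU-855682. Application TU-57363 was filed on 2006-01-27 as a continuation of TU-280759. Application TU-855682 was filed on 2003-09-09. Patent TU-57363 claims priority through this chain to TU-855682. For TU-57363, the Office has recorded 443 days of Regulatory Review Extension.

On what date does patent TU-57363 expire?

November 25, 2024

Earliest priority filing: 9 September 2003.
Base term: 9 September 2003 + 20 years → 9 September 2023.
Regulatory Review Extension: 443 days (within the 1449-day cap) → +443 days → 25 November 2024.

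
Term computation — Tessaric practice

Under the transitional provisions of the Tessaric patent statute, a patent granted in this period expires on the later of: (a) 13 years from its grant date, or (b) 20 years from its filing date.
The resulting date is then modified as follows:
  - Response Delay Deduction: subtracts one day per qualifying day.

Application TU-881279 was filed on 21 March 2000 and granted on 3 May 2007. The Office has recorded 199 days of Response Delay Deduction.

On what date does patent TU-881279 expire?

October 17, 2019

(a) grant + 13 years → 3 May 2020.
(b) filing + 20 years → 21 March 2020.
Later of the two: 3 May 2020.
Response Delay Deduction: −199 days → 17 October 2019.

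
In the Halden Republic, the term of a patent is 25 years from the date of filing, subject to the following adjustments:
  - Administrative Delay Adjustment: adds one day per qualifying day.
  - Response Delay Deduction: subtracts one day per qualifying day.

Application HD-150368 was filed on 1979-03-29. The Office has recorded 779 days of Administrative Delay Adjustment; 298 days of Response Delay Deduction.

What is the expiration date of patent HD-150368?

2005-07-23

Base term: filing date + 25 years → 29 March 2004.
Administrative Delay Adjustment: +779 days → 17 May 2006.
Response Delay Deduction: −298 days → 23 July 2005.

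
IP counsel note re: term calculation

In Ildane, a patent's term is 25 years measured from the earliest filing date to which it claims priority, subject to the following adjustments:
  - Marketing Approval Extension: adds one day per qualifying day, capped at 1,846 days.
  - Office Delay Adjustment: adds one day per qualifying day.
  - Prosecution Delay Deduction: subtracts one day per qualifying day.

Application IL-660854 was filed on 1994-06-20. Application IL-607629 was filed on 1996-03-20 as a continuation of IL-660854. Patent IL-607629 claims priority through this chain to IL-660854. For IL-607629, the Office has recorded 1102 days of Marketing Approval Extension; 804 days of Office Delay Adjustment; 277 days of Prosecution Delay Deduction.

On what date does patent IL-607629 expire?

Earliest priority filing: 20 June 1994.
Base term: 20 June 1994 + 25 years → 20 June 2019.
Marketing Approval Extension: 1102 days (within the 1846-day cap) → +1102 days → 26 June 2022.
Office Delay Adjustment: +804 days → 7 September 2024.
Prosecution Delay Deduction: −277 days → 5 December 2023.

December 5, 2023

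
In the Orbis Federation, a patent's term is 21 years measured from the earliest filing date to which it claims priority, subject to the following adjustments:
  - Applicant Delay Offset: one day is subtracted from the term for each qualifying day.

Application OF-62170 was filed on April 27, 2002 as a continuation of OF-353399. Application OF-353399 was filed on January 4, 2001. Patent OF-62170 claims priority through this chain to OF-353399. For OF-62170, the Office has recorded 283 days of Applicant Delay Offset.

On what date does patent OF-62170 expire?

2021-03-27

Earliest priority filing: 4 January 2001.
Base term: 4 January 2001 + 21 years → 4 January 2022.
Applicant Delay Offset: −283 days → 27 March 2021.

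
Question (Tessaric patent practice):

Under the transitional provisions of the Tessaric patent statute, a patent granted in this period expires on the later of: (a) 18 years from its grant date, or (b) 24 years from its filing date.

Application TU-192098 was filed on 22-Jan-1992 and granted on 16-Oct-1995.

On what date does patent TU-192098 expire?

January 22, 2016

(a) grant + 18 years → 16 October 2013.
(b) filing + 24 years → 22 January 2016.
Later of the two: 22 January 2016.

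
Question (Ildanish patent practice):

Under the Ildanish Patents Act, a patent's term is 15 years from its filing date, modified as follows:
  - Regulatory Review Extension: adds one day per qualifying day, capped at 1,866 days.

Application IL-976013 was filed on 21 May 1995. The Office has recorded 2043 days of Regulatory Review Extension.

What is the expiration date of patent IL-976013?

June 30, 2015

Base term: filing date + 15 years → 21 May 2010.
Regulatory Review Extension: 2043 days claimed exceeds the 1866-day cap, so +1866 days → 30 June 2015.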